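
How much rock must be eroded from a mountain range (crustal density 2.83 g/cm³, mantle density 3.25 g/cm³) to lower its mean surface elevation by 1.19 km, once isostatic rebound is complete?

Net drop Δ = e − u = e − e ρ_c/ρ_m = e (ρ_m − ρ_c)/ρ_m.
e = Δ ρ_m/(ρ_m − ρ_c) = 1.19 km × 3.25/0.42 = 9.21 km.

9.21 km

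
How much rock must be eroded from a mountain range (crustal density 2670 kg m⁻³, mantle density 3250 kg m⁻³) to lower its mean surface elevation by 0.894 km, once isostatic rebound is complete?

Net drop Δ = e − u = e − e ρ_c/ρ_m = e (ρ_m − ρ_c)/ρ_m.
e = Δ ρ_m/(ρ_m − ρ_c) = 0.894 km × 3250/580 = 5.01 km.

5.01 km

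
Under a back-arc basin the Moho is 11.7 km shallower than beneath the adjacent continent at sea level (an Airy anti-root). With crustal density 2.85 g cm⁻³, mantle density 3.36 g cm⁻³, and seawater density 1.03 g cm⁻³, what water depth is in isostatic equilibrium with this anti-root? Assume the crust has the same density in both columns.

3.28 km

Replacing a thickness d of crust by seawater at the top must be balanced by replacing crust with mantle at the base: d (ρ_c − ρ_w) = a (ρ_m − ρ_c).
d = a (ρ_m − ρ_c)/(ρ_c − ρ_w) = 11.7 km × 0.51/1.82 = 3.28 km.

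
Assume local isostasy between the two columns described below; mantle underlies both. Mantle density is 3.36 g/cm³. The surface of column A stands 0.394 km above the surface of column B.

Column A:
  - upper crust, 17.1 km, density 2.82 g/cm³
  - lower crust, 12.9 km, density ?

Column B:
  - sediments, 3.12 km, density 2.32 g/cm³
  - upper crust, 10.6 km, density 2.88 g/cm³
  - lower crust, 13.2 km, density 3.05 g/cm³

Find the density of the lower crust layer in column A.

3.01 g/cm³

Take the compensation level at the base of the deeper column (depth z_c below the surface of column A) and equate Σ ρ_i t_i down to z_c; mantle fills any gap and the z_c terms cancel.
Column A: 17.1×2.82 + 12.9×ρ + (z_c − 30)×3.36
Column B: 0.394×0 + 3.12×2.32 + 10.6×2.88 + 13.2×3.05 + (z_c − 0.394 − 26.92)×3.36
The z_c×3.36 term appears on both sides and cancels. Collect the known terms of each column as K = Σ(ρt)_known − 3.36 × (depth of known layers): K_A = 48.222 − 3.36×30 = −52.578; K_B = 78.0264 − 3.36×(0.394 + 26.92) = −13.74864.
Balance: K_A + 12.9×ρ = K_B, so ρ = (K_B − K_A)/12.9 = 38.8294/12.9 = 3.01 g/cm³.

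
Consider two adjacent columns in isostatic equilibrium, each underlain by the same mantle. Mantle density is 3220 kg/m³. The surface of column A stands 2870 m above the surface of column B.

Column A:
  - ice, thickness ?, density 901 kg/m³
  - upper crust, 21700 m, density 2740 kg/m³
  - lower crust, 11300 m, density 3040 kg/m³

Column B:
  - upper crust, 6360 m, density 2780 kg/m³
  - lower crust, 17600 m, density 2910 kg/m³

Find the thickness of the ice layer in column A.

Take the compensation level at the base of the deeper column (depth z_c below the surface of column A) and equate Σ ρ_i t_i down to z_c; mantle fills any gap and the z_c terms cancel.
Column A: x×901 + 21700×2740 + 11300×3040 + (z_c − 33000 − x)×3220
Column B: 2870×0 + 6360×2780 + 17600×2910 + (z_c − 2870 − 23960)×3220
The z_c×3220 term appears on both sides and cancels. Collect the known terms of each column as K = Σ(ρt)_known − 3220 × (depth of known layers): K_A = 93810000 − 3220×33000 = −12450000; K_B = 68896800 − 3220×(2870 + 23960) = −17495800.
Balance: K_A − x×(3220 − 901) = K_B, so x = (K_A − K_B)/(3220 − 901) = 5045800/2319 = 2180 m.

2180 m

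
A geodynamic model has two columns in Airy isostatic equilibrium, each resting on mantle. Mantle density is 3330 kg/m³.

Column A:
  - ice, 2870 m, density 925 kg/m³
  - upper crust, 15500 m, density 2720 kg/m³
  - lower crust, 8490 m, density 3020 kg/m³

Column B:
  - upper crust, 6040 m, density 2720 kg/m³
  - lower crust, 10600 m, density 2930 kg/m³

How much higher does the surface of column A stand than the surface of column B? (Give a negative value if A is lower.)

3320 m

For any compensation level in the mantle, the mantle terms cancel and isostasy reduces to e = (Σt_A − Σt_B) − (Σ(ρt)_A − Σ(ρt)_B) / ρ_m.
Σt_A = 26860 m; Σt_B = 16640 m; Σ(ρt)_A = 70454550; Σ(ρt)_B = 47486800 (in m·kg/m³).
e = (26860 − 16640) − (70454550 − 47486800) / 3330 = 3320 m.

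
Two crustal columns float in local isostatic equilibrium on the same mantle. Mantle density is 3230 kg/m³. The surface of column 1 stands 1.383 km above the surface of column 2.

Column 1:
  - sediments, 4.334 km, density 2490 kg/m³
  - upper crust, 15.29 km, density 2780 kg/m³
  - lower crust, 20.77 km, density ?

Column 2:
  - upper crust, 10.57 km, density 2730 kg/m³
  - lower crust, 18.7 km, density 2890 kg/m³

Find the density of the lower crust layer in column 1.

Take the compensation level at the base of the deeper column (depth z_c below the surface of column 1) and equate Σ ρ_i t_i down to z_c; mantle fills any gap and the z_c terms cancel.
Column 1: 4.334×2490 + 15.29×2780 + 20.77×ρ + (z_c − 40.394)×3230
Column 2: 1.383×0 + 10.57×2730 + 18.7×2890 + (z_c − 1.383 − 29.27)×3230
The z_c×3230 term appears on both sides and cancels. Collect the known terms of each column as K = Σ(ρt)_known − 3230 × (depth of known layers): K_1 = 53297.86 − 3230×40.394 = −77174.76; K_2 = 82899.1 − 3230×(1.383 + 29.27) = −16110.09.
Balance: K_1 + 20.77×ρ = K_2, so ρ = (K_2 − K_1)/20.77 = 61064.7/20.77 = 2940 kg/m³.

2940 kg/m³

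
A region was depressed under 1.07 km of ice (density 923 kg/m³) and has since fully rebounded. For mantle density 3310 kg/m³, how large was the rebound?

Removing the load lets mantle flow back in; uplift u satisfies ρ_ice t = ρ_m u.
u = t ρ_ice/ρ_m = 1.07 km × 923/3310 = 0.298 km.

0.298 km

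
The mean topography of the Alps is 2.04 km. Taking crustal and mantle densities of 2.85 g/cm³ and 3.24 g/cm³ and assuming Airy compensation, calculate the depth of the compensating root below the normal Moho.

14.9 km

Equating mass per unit area of the two columns: the weight of the topography is balanced by the buoyancy of the root, ρ_c h = (ρ_m − ρ_c) r.
r = h · ρ_c / (ρ_m − ρ_c) = 2.04 km × 2.85 / (3.24 − 2.85) = 14.9 km.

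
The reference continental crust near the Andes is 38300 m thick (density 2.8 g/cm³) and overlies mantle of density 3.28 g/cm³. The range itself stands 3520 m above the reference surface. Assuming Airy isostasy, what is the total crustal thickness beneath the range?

Root depth r = h ρ_c / (ρ_m − ρ_c) = 3520 m × 2.8 / 0.48 = 20530 m.
Total thickness = T + h + r = 38300 m + 3520 m + 20530 m = 62400 m.

62400 m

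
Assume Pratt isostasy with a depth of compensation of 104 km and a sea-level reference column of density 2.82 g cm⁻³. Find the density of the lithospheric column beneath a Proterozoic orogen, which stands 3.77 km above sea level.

2.72 g cm⁻³

Pratt balance: ρ_ref D = ρ (D + h).
ρ = ρ_ref D/(D + h) = 2.82 × 104 km/(104 km + 3.77 km) = 2.72 g cm⁻³.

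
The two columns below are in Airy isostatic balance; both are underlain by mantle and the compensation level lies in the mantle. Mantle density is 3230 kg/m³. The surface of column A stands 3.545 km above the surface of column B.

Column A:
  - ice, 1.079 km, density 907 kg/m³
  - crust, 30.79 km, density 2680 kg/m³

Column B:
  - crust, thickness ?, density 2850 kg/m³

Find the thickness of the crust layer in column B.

Take the compensation level at the base of the deeper column (depth z_c below the surface of column A) and equate Σ ρ_i t_i down to z_c; mantle fills any gap and the z_c terms cancel.
Column A: 1.079×907 + 30.79×2680 + (z_c − 31.869)×3230
Column B: 3.545×0 + x×2850 + (z_c − 3.545 − 0 − x)×3230
The z_c×3230 term appears on both sides and cancels. Collect the known terms of each column as K = Σ(ρt)_known − 3230 × (depth of known layers): K_A = 83495.853 − 3230×31.869 = −19441.017; K_B = 0 − 3230×(3.545 + 0) = −11450.35.
Balance: K_A = K_B − x×(3230 − 2850), so x = (K_B − K_A)/(3230 − 2850) = 7990.67/380 = 21 km.

21 km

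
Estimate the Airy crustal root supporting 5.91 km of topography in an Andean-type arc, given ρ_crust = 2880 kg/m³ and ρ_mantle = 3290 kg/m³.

41.5 km

By Archimedes' principle applied to the lithosphere: the weight of the topography is balanced by the buoyancy of the root, ρ_c h = (ρ_m − ρ_c) r.
r = h · ρ_c / (ρ_m − ρ_c) = 5.91 km × 2880 / (3290 − 2880) = 41.5 km.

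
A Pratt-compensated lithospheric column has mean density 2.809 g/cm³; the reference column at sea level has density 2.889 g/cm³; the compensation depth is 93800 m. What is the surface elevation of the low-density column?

ρ_ref D = ρ (D + h) → h = D (ρ_ref − ρ)/ρ.
h = 93800 m × (2.889 − 2.809)/2.809 = 2670 m.

2670 m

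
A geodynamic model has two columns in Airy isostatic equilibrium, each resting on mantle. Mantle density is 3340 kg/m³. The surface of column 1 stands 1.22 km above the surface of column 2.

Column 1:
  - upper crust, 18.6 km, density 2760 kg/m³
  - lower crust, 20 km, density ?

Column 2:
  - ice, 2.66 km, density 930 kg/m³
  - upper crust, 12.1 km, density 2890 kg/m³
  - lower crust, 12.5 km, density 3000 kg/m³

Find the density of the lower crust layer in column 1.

Take the compensation level at the base of the deeper column (depth z_c below the surface of column 1) and equate Σ ρ_i t_i down to z_c; mantle fills any gap and the z_c terms cancel.
Column 1: 18.6×2760 + 20×ρ + (z_c − 38.6)×3340
Column 2: 1.22×0 + 2.66×930 + 12.1×2890 + 12.5×3000 + (z_c − 1.22 − 27.26)×3340
The z_c×3340 term appears on both sides and cancels. Collect the known terms of each column as K = Σ(ρt)_known − 3340 × (depth of known layers): K_1 = 51336 − 3340×38.6 = −77588; K_2 = 74942.8 − 3340×(1.22 + 27.26) = −20180.4.
Balance: K_1 + 20×ρ = K_2, so ρ = (K_2 − K_1)/20 = 57407.6/20 = 2870 kg/m³.

2870 kg/m³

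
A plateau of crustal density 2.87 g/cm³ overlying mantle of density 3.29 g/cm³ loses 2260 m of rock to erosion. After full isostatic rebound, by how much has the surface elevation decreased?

289 m

Rebound u = e ρ_c/ρ_m = 2260 m × 2.87/3.29 = 1971 m.
Net surface drop = e − u = 2260 m − 1971 m = e (ρ_m − ρ_c)/ρ_m = 289 m.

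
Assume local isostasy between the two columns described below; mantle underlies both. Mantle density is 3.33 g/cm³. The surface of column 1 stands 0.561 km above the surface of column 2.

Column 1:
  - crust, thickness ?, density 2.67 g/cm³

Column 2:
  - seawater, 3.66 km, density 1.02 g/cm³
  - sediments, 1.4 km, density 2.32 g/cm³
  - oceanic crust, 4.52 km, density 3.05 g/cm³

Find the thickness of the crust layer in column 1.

Take the compensation level at the base of the deeper column (depth z_c below the surface of column 1) and equate Σ ρ_i t_i down to z_c; mantle fills any gap and the z_c terms cancel.
Column 1: x×2.67 + (z_c − 0 − x)×3.33
Column 2: 0.561×0 + 3.66×1.02 + 1.4×2.32 + 4.52×3.05 + (z_c − 0.561 − 9.58)×3.33
The z_c×3.33 term appears on both sides and cancels. Collect the known terms of each column as K = Σ(ρt)_known − 3.33 × (depth of known layers): K_1 = 0 − 3.33×0 = 0; K_2 = 20.7672 − 3.33×(0.561 + 9.58) = −13.00233.
Balance: K_1 − x×(3.33 − 2.67) = K_2, so x = (K_1 − K_2)/(3.33 − 2.67) = 13.0023/0.66 = 19.7 km.

19.7 km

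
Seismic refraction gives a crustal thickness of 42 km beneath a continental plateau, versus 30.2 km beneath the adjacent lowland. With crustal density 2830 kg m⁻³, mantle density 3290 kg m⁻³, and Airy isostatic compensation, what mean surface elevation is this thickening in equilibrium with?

1.65 km

Excess crust Δ = 42 km − 30.2 km = 11.8 km, split between elevation h and root r with h + r = Δ.
Airy balance ρ_c h = (ρ_m − ρ_c) r gives r = h ρ_c/(ρ_m − ρ_c), so h (1 + ρ_c/(ρ_m − ρ_c)) = Δ, i.e. h = Δ (ρ_m − ρ_c)/ρ_m.
h = 11.8 km × 460/3290 = 1.65 km.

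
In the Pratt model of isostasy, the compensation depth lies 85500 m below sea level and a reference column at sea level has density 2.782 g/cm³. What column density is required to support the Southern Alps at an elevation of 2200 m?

2.71 g/cm³

Pratt balance: ρ_ref D = ρ (D + h).
ρ = ρ_ref D/(D + h) = 2.782 × 85500 m/(85500 m + 2200 m) = 2.71 g/cm³.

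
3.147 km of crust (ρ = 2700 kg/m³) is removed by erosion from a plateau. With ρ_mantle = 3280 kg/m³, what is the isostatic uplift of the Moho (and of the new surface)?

Unloading: uplift u = e ρ_c/ρ_m = 3.147 km × 2700/3280 = 2.59 km.

2.59 km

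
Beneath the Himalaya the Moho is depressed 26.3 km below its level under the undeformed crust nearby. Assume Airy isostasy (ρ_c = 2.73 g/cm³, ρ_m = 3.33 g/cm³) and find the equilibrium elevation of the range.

5.78 km

In Airy isostatic equilibrium: ρ_c h = (ρ_m − ρ_c) r.
h = r (ρ_m − ρ_c) / ρ_c = 26.3 km × (3.33 − 2.73) / 2.73 = 5.78 km.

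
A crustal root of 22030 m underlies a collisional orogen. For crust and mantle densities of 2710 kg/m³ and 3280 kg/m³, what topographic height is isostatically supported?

Balancing pressure at the compensation depth: ρ_c h = (ρ_m − ρ_c) r.
h = r (ρ_m − ρ_c) / ρ_c = 22030 m × (3280 − 2710) / 2710 = 4630 m.

4630 m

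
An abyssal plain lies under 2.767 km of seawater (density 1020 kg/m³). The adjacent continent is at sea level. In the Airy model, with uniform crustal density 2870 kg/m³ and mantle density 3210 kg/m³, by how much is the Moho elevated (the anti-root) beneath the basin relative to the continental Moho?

15.1 km

For local isostatic compensation: replacing crust with seawater at the top is compensated by replacing crust with mantle at the base: d (ρ_c − ρ_w) = a (ρ_m − ρ_c).
a = d (ρ_c − ρ_w)/(ρ_m − ρ_c) = 2.767 km × 1850/340 = 15.1 km.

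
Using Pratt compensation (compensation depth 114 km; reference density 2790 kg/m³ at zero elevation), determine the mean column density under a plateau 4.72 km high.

2680 kg/m³

Pratt balance: ρ_ref D = ρ (D + h).
ρ = ρ_ref D/(D + h) = 2790 × 114 km/(114 km + 4.72 km) = 2680 kg/m³.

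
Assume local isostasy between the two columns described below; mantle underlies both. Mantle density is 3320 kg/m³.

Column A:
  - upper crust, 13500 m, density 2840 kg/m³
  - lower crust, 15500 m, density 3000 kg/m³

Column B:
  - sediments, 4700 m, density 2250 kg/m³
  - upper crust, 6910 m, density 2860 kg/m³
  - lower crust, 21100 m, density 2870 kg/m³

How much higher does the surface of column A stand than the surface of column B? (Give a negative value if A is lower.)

−1890 m

For any compensation level in the mantle, the mantle terms cancel and isostasy reduces to e = (Σt_A − Σt_B) − (Σ(ρt)_A − Σ(ρt)_B) / ρ_m.
Σt_A = 29000 m; Σt_B = 32710 m; Σ(ρt)_A = 84840000; Σ(ρt)_B = 90894600 (in m·kg/m³).
e = (29000 − 32710) − (84840000 − 90894600) / 3320 = −1890 m.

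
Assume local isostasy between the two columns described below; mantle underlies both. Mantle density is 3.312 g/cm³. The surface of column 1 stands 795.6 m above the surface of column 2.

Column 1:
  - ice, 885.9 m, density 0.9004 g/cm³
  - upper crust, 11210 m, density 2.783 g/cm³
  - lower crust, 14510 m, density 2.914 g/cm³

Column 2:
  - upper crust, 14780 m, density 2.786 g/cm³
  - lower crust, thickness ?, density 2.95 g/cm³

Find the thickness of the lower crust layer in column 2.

Take the compensation level at the base of the deeper column (depth z_c below the surface of column 1) and equate Σ ρ_i t_i down to z_c; mantle fills any gap and the z_c terms cancel.
Column 1: 885.9×0.9004 + 11210×2.783 + 14510×2.914 + (z_c − 26605.9)×3.312
Column 2: 795.6×0 + 14780×2.786 + x×2.95 + (z_c − 795.6 − 14780 − x)×3.312
The z_c×3.312 term appears on both sides and cancels. Collect the known terms of each column as K = Σ(ρt)_known − 3.312 × (depth of known layers): K_1 = 74277.2344 − 3.312×26605.9 = −13841.5064; K_2 = 41177.08 − 3.312×(795.6 + 14780) = −10409.3072.
Balance: K_1 = K_2 − x×(3.312 − 2.95), so x = (K_2 − K_1)/(3.312 − 2.95) = 3432.2/0.362 = 9480 m.

9480 m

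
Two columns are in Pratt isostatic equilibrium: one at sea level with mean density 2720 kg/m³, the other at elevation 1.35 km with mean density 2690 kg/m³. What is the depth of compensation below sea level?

121 km

ρ_ref D = ρ (D + h) → D (ρ_ref − ρ) = ρ h.
D = ρ h/(ρ_ref − ρ) = 2690 × 1.35 km/(2720 − 2690) = 121 km.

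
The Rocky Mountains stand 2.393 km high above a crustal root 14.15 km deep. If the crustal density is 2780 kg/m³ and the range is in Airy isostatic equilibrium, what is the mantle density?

3250 kg/m³

Airy balance: ρ_c h = (ρ_m − ρ_c) r → ρ_m = ρ_c (1 + h/r).
ρ_m = 2780 × (1 + 2.393 km/14.15 km) = 3250 kg/m³.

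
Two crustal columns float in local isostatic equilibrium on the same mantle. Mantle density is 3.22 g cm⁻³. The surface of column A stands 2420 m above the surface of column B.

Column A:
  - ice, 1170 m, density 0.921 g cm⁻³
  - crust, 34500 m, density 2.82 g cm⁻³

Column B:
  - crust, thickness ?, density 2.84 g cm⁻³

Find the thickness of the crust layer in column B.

Take the compensation level at the base of the deeper column (depth z_c below the surface of column A) and equate Σ ρ_i t_i down to z_c; mantle fills any gap and the z_c terms cancel.
Column A: 1170×0.921 + 34500×2.82 + (z_c − 35670)×3.22
Column B: 2420×0 + x×2.84 + (z_c − 2420 − 0 − x)×3.22
The z_c×3.22 term appears on both sides and cancels. Collect the known terms of each column as K = Σ(ρt)_known − 3.22 × (depth of known layers): K_A = 98367.57 − 3.22×35670 = −16489.83; K_B = 0 − 3.22×(2420 + 0) = −7792.4.
Balance: K_A = K_B − x×(3.22 − 2.84), so x = (K_B − K_A)/(3.22 − 2.84) = 8697.43/0.38 = 22900 m.

22900 m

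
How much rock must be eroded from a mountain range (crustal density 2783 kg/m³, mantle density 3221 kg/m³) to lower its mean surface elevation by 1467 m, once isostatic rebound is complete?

Net drop Δ = e − u = e − e ρ_c/ρ_m = e (ρ_m − ρ_c)/ρ_m.
e = Δ ρ_m/(ρ_m − ρ_c) = 1467 m × 3221/438 = 10800 m.

10800 m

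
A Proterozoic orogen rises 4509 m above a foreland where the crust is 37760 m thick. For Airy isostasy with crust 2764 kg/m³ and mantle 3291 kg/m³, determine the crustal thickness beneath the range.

Root depth r = h ρ_c / (ρ_m − ρ_c) = 4509 m × 2764 / 527 = 23650 m.
Total thickness = T + h + r = 37760 m + 4509 m + 23650 m = 65900 m.

65900 m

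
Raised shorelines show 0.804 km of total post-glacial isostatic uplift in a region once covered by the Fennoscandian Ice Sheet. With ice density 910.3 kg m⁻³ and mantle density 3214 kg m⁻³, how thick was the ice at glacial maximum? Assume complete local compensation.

u = t ρ_ice/ρ_m → t = u ρ_m/ρ_ice = 0.804 km × 3214/910.3 = 2.84 km.

2.84 km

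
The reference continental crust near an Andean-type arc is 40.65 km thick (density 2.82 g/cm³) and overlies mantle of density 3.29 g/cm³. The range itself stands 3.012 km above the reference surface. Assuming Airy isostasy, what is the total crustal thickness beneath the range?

61.7 km

Root depth r = h ρ_c / (ρ_m − ρ_c) = 3.012 km × 2.82 / 0.47 = 18.07 km.
Total thickness = T + h + r = 40.65 km + 3.012 km + 18.07 km = 61.7 km.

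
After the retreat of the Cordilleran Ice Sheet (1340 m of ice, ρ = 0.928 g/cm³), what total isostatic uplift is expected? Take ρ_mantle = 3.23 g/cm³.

385 m

Removing the load lets mantle flow back in; uplift u satisfies ρ_ice t = ρ_m u.
u = t ρ_ice/ρ_m = 1340 m × 0.928/3.23 = 385 m.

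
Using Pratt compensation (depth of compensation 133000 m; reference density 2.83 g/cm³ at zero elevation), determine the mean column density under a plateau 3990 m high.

Pratt balance: ρ_ref D = ρ (D + h).
ρ = ρ_ref D/(D + h) = 2.83 × 133000 m/(133000 m + 3990 m) = 2.75 g/cm³.

2.75 g/cm³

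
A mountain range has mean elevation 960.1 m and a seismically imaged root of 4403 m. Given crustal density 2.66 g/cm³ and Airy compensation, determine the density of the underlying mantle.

Airy balance: ρ_c h = (ρ_m − ρ_c) r → ρ_m = ρ_c (1 + h/r).
ρ_m = 2.66 × (1 + 960.1 m/4403 m) = 3.24 g/cm³.

3.24 g/cm³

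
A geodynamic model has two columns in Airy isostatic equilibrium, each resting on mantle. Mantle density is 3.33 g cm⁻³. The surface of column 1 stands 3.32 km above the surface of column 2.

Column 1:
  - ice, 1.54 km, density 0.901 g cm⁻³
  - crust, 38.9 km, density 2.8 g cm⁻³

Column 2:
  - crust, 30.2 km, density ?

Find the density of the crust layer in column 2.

2.89 g cm⁻³

Take the compensation level at the base of the deeper column (depth z_c below the surface of column 1) and equate Σ ρ_i t_i down to z_c; mantle fills any gap and the z_c terms cancel.
Column 1: 1.54×0.901 + 38.9×2.8 + (z_c − 40.44)×3.33
Column 2: 3.32×0 + 30.2×ρ + (z_c − 3.32 − 30.2)×3.33
The z_c×3.33 term appears on both sides and cancels. Collect the known terms of each column as K = Σ(ρt)_known − 3.33 × (depth of known layers): K_1 = 110.30754 − 3.33×40.44 = −24.35766; K_2 = 0 − 3.33×(3.32 + 30.2) = −111.6216.
Balance: K_1 = K_2 + 30.2×ρ, so ρ = (K_1 − K_2)/30.2 = 87.2639/30.2 = 2.89 g cm⁻³.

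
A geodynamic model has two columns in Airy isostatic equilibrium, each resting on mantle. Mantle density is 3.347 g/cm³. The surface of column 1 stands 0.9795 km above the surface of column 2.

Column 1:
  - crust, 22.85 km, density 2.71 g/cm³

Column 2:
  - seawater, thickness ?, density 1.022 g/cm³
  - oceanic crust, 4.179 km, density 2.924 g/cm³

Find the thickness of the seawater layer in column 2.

4.09 km

Take the compensation level at the base of the deeper column (depth z_c below the surface of column 1) and equate Σ ρ_i t_i down to z_c; mantle fills any gap and the z_c terms cancel.
Column 1: 22.85×2.71 + (z_c − 22.85)×3.347
Column 2: 0.9795×0 + x×1.022 + 4.179×2.924 + (z_c − 0.9795 − 4.179 − x)×3.347
The z_c×3.347 term appears on both sides and cancels. Collect the known terms of each column as K = Σ(ρt)_known − 3.347 × (depth of known layers): K_1 = 61.9235 − 3.347×22.85 = −14.55545; K_2 = 12.219396 − 3.347×(0.9795 + 4.179) = −5.0461035.
Balance: K_1 = K_2 − x×(3.347 − 1.022), so x = (K_2 − K_1)/(3.347 − 1.022) = 9.50935/2.325 = 4.09 km.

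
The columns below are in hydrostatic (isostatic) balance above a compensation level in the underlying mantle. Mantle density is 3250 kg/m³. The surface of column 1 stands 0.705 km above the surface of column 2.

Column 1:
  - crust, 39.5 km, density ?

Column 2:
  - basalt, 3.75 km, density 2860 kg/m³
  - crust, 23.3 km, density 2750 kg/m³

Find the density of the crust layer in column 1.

Take the compensation level at the base of the deeper column (depth z_c below the surface of column 1) and equate Σ ρ_i t_i down to z_c; mantle fills any gap and the z_c terms cancel.
Column 1: 39.5×ρ + (z_c − 39.5)×3250
Column 2: 0.705×0 + 3.75×2860 + 23.3×2750 + (z_c − 0.705 − 27.05)×3250
The z_c×3250 term appears on both sides and cancels. Collect the known terms of each column as K = Σ(ρt)_known − 3250 × (depth of known layers): K_1 = 0 − 3250×39.5 = −128375; K_2 = 74800 − 3250×(0.705 + 27.05) = −15403.75.
Balance: K_1 + 39.5×ρ = K_2, so ρ = (K_2 − K_1)/39.5 = 112971/39.5 = 2860 kg/m³.

2860 kg/m³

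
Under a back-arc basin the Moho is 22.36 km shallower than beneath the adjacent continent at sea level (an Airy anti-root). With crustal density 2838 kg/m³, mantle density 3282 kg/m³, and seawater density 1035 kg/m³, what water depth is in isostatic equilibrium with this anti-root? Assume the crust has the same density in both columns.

5.51 km

Replacing a thickness d of crust by seawater at the top must be balanced by replacing crust with mantle at the base: d (ρ_c − ρ_w) = a (ρ_m − ρ_c).
d = a (ρ_m − ρ_c)/(ρ_c − ρ_w) = 22.36 km × 444/1803 = 5.51 km.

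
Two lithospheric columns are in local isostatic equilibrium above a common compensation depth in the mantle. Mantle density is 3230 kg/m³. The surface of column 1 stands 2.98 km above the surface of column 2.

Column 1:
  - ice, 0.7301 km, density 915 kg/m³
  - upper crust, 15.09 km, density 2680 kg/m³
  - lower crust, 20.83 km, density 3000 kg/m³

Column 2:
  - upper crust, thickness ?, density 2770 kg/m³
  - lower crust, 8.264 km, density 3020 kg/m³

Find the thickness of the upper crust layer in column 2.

7.43 km

Take the compensation level at the base of the deeper column (depth z_c below the surface of column 1) and equate Σ ρ_i t_i down to z_c; mantle fills any gap and the z_c terms cancel.
Column 1: 0.7301×915 + 15.09×2680 + 20.83×3000 + (z_c − 36.6501)×3230
Column 2: 2.98×0 + x×2770 + 8.264×3020 + (z_c − 2.98 − 8.264 − x)×3230
The z_c×3230 term appears on both sides and cancels. Collect the known terms of each column as K = Σ(ρt)_known − 3230 × (depth of known layers): K_1 = 103599.242 − 3230×36.6501 = −14780.5815; K_2 = 24957.28 − 3230×(2.98 + 8.264) = −11360.84.
Balance: K_1 = K_2 − x×(3230 − 2770), so x = (K_2 − K_1)/(3230 − 2770) = 3419.74/460 = 7.43 km.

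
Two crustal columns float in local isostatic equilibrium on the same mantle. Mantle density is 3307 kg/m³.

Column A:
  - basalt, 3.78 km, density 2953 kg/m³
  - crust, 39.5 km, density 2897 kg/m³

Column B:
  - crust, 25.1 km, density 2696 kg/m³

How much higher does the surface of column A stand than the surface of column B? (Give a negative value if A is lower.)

For any compensation level in the mantle, the mantle terms cancel and isostasy reduces to e = (Σt_A − Σt_B) − (Σ(ρt)_A − Σ(ρt)_B) / ρ_m.
Σt_A = 43.28 km; Σt_B = 25.1 km; Σ(ρt)_A = 125593.84; Σ(ρt)_B = 67669.6 (in km·kg/m³).
e = (43.28 − 25.1) − (125593.84 − 67669.6) / 3307 = 0.664 km.

0.664 km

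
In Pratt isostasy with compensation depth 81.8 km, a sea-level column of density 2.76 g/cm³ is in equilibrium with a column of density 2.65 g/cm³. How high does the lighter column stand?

3.4 km

ρ_ref D = ρ (D + h) → h = D (ρ_ref − ρ)/ρ.
h = 81.8 km × (2.76 − 2.65)/2.65 = 3.4 km.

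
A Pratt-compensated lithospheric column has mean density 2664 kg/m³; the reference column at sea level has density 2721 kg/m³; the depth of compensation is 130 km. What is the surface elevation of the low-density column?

ρ_ref D = ρ (D + h) → h = D (ρ_ref − ρ)/ρ.
h = 130 km × (2721 − 2664)/2664 = 2.78 km.

2.78 km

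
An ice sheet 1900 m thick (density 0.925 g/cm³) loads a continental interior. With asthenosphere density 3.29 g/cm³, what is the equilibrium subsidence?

Equating mass per unit area of the two columns: the ice load ρ_ice t is balanced by mantle displaced below, ρ_m s.
s = t ρ_ice / ρ_m = 1900 m × 0.925/3.29 = 534 m.

534 m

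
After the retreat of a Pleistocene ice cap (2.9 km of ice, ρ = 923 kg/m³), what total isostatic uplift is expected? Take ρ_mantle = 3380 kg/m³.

0.792 km

Removing the load lets mantle flow back in; uplift u satisfies ρ_ice t = ρ_m u.
u = t ρ_ice/ρ_m = 2.9 km × 923/3380 = 0.792 km.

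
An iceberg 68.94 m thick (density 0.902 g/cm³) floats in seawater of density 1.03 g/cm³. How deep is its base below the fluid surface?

Draft d = t ρ_obj/ρ_fluid = 68.94 m × 0.902/1.03 = 60.4 m.

60.4 m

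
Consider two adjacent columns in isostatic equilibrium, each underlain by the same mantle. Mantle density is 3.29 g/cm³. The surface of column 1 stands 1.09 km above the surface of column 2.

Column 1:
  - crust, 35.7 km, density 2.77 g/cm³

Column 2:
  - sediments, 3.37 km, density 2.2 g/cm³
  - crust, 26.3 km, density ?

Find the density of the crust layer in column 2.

2.86 g/cm³

Take the compensation level at the base of the deeper column (depth z_c below the surface of column 1) and equate Σ ρ_i t_i down to z_c; mantle fills any gap and the z_c terms cancel.
Column 1: 35.7×2.77 + (z_c − 35.7)×3.29
Column 2: 1.09×0 + 3.37×2.2 + 26.3×ρ + (z_c − 1.09 − 29.67)×3.29
The z_c×3.29 term appears on both sides and cancels. Collect the known terms of each column as K = Σ(ρt)_known − 3.29 × (depth of known layers): K_1 = 98.889 − 3.29×35.7 = −18.564; K_2 = 7.414 − 3.29×(1.09 + 29.67) = −93.7864.
Balance: K_1 = K_2 + 26.3×ρ, so ρ = (K_1 − K_2)/26.3 = 75.2224/26.3 = 2.86 g/cm³.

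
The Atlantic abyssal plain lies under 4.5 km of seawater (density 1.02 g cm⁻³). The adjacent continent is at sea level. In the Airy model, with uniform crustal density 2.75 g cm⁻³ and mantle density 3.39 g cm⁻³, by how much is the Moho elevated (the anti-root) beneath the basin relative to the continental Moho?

By Archimedes' principle applied to the lithosphere: replacing crust with seawater at the top is compensated by replacing crust with mantle at the base: d (ρ_c − ρ_w) = a (ρ_m − ρ_c).
a = d (ρ_c − ρ_w)/(ρ_m − ρ_c) = 4.5 km × 1.73/0.64 = 12.2 km.

12.2 km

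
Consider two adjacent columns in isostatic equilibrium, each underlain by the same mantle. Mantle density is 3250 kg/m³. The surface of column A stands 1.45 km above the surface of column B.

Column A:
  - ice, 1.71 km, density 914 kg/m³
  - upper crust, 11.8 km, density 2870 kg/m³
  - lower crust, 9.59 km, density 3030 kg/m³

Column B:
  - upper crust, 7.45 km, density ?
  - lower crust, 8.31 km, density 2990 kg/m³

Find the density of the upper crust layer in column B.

2750 kg/m³

Take the compensation level at the base of the deeper column (depth z_c below the surface of column A) and equate Σ ρ_i t_i down to z_c; mantle fills any gap and the z_c terms cancel.
Column A: 1.71×914 + 11.8×2870 + 9.59×3030 + (z_c − 23.1)×3250
Column B: 1.45×0 + 7.45×ρ + 8.31×2990 + (z_c − 1.45 − 15.76)×3250
The z_c×3250 term appears on both sides and cancels. Collect the known terms of each column as K = Σ(ρt)_known − 3250 × (depth of known layers): K_A = 64486.64 − 3250×23.1 = −10588.36; K_B = 24846.9 − 3250×(1.45 + 15.76) = −31085.6.
Balance: K_A = K_B + 7.45×ρ, so ρ = (K_A − K_B)/7.45 = 20497.2/7.45 = 2750 kg/m³.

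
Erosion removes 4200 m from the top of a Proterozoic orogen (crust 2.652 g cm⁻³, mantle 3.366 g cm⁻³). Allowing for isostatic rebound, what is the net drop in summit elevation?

891 m

Rebound u = e ρ_c/ρ_m = 4200 m × 2.652/3.366 = 3309 m.
Net surface drop = e − u = 4200 m − 3309 m = e (ρ_m − ρ_c)/ρ_m = 891 m.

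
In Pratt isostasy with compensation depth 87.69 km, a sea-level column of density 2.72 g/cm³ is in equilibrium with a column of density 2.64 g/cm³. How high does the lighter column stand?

2.66 km

ρ_ref D = ρ (D + h) → h = D (ρ_ref − ρ)/ρ.
h = 87.69 km × (2.72 − 2.64)/2.64 = 2.66 km.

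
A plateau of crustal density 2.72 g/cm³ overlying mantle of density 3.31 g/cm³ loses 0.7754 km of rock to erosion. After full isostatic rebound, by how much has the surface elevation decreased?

Rebound u = e ρ_c/ρ_m = 0.7754 km × 2.72/3.31 = 0.6372 km.
Net surface drop = e − u = 0.7754 km − 0.6372 km = e (ρ_m − ρ_c)/ρ_m = 0.138 km.

0.138 km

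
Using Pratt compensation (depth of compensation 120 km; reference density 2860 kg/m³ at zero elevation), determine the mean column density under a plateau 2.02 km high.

Pratt balance: ρ_ref D = ρ (D + h).
ρ = ρ_ref D/(D + h) = 2860 × 120 km/(120 km + 2.02 km) = 2810 kg/m³.

2810 kg/m³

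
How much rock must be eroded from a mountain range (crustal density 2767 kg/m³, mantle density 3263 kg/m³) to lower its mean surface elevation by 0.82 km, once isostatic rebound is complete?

Net drop Δ = e − u = e − e ρ_c/ρ_m = e (ρ_m − ρ_c)/ρ_m.
e = Δ ρ_m/(ρ_m − ρ_c) = 0.82 km × 3263/496 = 5.39 km.

5.39 km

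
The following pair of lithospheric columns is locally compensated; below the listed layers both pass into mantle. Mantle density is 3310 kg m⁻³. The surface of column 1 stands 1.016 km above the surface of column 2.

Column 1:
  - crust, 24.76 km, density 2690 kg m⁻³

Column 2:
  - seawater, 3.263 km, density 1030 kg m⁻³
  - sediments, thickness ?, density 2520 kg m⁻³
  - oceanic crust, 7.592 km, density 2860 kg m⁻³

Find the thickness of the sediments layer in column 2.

1.43 km

Take the compensation level at the base of the deeper column (depth z_c below the surface of column 1) and equate Σ ρ_i t_i down to z_c; mantle fills any gap and the z_c terms cancel.
Column 1: 24.76×2690 + (z_c − 24.76)×3310
Column 2: 1.016×0 + 3.263×1030 + x×2520 + 7.592×2860 + (z_c − 1.016 − 10.855 − x)×3310
The z_c×3310 term appears on both sides and cancels. Collect the known terms of each column as K = Σ(ρt)_known − 3310 × (depth of known layers): K_1 = 66604.4 − 3310×24.76 = −15351.2; K_2 = 25074.01 − 3310×(1.016 + 10.855) = −14219.
Balance: K_1 = K_2 − x×(3310 − 2520), so x = (K_2 − K_1)/(3310 − 2520) = 1132.2/790 = 1.43 km.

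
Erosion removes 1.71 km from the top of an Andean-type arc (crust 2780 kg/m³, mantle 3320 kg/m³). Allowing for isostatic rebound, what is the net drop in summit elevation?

0.278 km

Rebound u = e ρ_c/ρ_m = 1.71 km × 2780/3320 = 1.432 km.
Net surface drop = e − u = 1.71 km − 1.432 km = e (ρ_m − ρ_c)/ρ_m = 0.278 km.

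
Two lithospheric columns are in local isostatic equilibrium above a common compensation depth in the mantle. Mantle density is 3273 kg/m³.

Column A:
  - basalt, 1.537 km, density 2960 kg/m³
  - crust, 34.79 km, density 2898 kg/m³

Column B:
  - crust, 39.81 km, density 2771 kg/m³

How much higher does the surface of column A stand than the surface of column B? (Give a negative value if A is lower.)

For any compensation level in the mantle, the mantle terms cancel and isostasy reduces to e = (Σt_A − Σt_B) − (Σ(ρt)_A − Σ(ρt)_B) / ρ_m.
Σt_A = 36.327 km; Σt_B = 39.81 km; Σ(ρt)_A = 105370.94; Σ(ρt)_B = 110313.51 (in km·kg/m³).
e = (36.327 − 39.81) − (105370.94 − 110313.51) / 3273 = −1.97 km.

−1.97 km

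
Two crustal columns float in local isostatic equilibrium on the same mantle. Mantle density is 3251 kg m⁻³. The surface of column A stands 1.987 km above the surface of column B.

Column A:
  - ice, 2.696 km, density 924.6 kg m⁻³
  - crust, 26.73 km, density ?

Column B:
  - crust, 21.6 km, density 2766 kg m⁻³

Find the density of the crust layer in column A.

2850 kg m⁻³

Take the compensation level at the base of the deeper column (depth z_c below the surface of column A) and equate Σ ρ_i t_i down to z_c; mantle fills any gap and the z_c terms cancel.
Column A: 2.696×924.6 + 26.73×ρ + (z_c − 29.426)×3251
Column B: 1.987×0 + 21.6×2766 + (z_c − 1.987 − 21.6)×3251
The z_c×3251 term appears on both sides and cancels. Collect the known terms of each column as K = Σ(ρt)_known − 3251 × (depth of known layers): K_A = 2492.7216 − 3251×29.426 = −93171.2044; K_B = 59745.6 − 3251×(1.987 + 21.6) = −16935.737.
Balance: K_A + 26.73×ρ = K_B, so ρ = (K_B − K_A)/26.73 = 76235.5/26.73 = 2850 kg m⁻³.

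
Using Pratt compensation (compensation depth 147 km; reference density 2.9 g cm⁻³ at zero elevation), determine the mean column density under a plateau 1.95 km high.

Pratt balance: ρ_ref D = ρ (D + h).
ρ = ρ_ref D/(D + h) = 2.9 × 147 km/(147 km + 1.95 km) = 2.86 g cm⁻³.

2.86 g cm⁻³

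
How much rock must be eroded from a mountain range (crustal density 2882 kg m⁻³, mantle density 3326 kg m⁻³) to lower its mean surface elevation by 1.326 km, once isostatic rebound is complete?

9.93 km

Net drop Δ = e − u = e − e ρ_c/ρ_m = e (ρ_m − ρ_c)/ρ_m.
e = Δ ρ_m/(ρ_m − ρ_c) = 1.326 km × 3326/444 = 9.93 km.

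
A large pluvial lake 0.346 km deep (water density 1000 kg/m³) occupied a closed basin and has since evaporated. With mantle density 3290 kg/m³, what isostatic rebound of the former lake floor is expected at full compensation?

u = d ρ_w/ρ_m = 0.346 km × 1000/3290 = 0.105 km.

0.105 km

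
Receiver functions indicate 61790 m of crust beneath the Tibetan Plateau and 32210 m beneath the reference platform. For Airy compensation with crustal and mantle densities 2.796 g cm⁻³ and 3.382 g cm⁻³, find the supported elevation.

5130 m

Excess crust Δ = 61790 m − 32210 m = 29580 m, split between elevation h and root r with h + r = Δ.
Airy balance ρ_c h = (ρ_m − ρ_c) r gives r = h ρ_c/(ρ_m − ρ_c), so h (1 + ρ_c/(ρ_m − ρ_c)) = Δ, i.e. h = Δ (ρ_m − ρ_c)/ρ_m.
h = 29580 m × 0.586/3.382 = 5130 m.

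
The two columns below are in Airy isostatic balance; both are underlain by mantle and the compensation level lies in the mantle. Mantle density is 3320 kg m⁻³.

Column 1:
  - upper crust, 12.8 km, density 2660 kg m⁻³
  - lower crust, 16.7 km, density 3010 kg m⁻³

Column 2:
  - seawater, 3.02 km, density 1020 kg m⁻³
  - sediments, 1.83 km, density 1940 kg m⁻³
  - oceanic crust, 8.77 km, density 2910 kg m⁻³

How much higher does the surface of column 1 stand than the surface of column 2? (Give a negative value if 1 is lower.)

For any compensation level in the mantle, the mantle terms cancel and isostasy reduces to e = (Σt_1 − Σt_2) − (Σ(ρt)_1 − Σ(ρt)_2) / ρ_m.
Σt_1 = 29.5 km; Σt_2 = 13.62 km; Σ(ρt)_1 = 84315; Σ(ρt)_2 = 32151.3 (in km·kg m⁻³).
e = (29.5 − 13.62) − (84315 − 32151.3) / 3320 = 0.168 km.

0.168 km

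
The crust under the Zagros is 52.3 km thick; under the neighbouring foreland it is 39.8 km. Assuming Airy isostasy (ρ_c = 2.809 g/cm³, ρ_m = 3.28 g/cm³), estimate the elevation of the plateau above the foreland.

Excess crust Δ = 52.3 km − 39.8 km = 12.5 km, split between elevation h and root r with h + r = Δ.
Airy balance ρ_c h = (ρ_m − ρ_c) r gives r = h ρ_c/(ρ_m − ρ_c), so h (1 + ρ_c/(ρ_m − ρ_c)) = Δ, i.e. h = Δ (ρ_m − ρ_c)/ρ_m.
h = 12.5 km × 0.471/3.28 = 1.79 km.

1.79 km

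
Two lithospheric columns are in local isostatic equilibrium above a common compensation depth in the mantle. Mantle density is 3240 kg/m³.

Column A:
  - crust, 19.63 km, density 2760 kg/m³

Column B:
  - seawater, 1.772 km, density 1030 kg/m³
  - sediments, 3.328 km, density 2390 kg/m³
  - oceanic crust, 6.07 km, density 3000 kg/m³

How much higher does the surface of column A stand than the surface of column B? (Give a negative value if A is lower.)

For any compensation level in the mantle, the mantle terms cancel and isostasy reduces to e = (Σt_A − Σt_B) − (Σ(ρt)_A − Σ(ρt)_B) / ρ_m.
Σt_A = 19.63 km; Σt_B = 11.17 km; Σ(ρt)_A = 54178.8; Σ(ρt)_B = 27989.08 (in km·kg/m³).
e = (19.63 − 11.17) − (54178.8 − 27989.08) / 3240 = 0.377 km.

0.377 km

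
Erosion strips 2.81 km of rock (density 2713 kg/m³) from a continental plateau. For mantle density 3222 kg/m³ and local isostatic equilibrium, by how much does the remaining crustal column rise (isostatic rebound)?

Unloading: uplift u = e ρ_c/ρ_m = 2.81 km × 2713/3222 = 2.37 km.

2.37 km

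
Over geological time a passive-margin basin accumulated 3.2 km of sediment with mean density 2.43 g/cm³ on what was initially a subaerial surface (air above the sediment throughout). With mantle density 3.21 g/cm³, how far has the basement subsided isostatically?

2.42 km

Subaerial load: s = t ρ_sed / ρ_m = 3.2 km × 2.43/3.21 = 2.42 km.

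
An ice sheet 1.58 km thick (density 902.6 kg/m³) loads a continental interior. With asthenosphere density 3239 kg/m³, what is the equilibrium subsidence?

For local isostatic compensation: the ice load ρ_ice t is balanced by mantle displaced below, ρ_m s.
s = t ρ_ice / ρ_m = 1.58 km × 902.6/3239 = 0.44 km.

0.44 km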